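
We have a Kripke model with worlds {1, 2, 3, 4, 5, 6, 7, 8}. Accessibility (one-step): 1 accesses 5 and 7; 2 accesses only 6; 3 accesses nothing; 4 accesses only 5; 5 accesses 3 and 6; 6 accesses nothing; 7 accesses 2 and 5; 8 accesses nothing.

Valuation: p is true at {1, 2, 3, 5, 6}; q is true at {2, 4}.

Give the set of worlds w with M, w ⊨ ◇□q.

1: successors {5, 7}; □q there: 5:F, 7:F. ✗
2: successors {6}; □q there: 6:T. ✓
3: no successors, so ◇□q fails. ✗
4: successors {5}; □q there: 5:F. ✗
5: successors {3, 6}; □q there: 3:T, 6:T. ✓
6: no successors, so ◇□q fails. ✗
7: successors {2, 5}; □q there: 2:F, 5:F. ✗
8: no successors, so ◇□q fails. ✗

{2, 5}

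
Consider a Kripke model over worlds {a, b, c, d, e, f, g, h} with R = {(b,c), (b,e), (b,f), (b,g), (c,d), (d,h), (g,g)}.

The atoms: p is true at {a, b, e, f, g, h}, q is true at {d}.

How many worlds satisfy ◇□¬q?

4

a: no successors, so ◇□¬q fails. ✗
b: successors {c, e, f, g}; □¬q there: c:F, e:T, f:T, g:T. ✓
c: successors {d}; □¬q there: d:T. ✓
d: successors {h}; □¬q there: h:T. ✓
e: no successors, so ◇□¬q fails. ✗
f: no successors, so ◇□¬q fails. ✗
g: successors {g}; □¬q there: g:T. ✓
h: no successors, so ◇□¬q fails. ✗
Satisfying worlds: {b, c, d, g}.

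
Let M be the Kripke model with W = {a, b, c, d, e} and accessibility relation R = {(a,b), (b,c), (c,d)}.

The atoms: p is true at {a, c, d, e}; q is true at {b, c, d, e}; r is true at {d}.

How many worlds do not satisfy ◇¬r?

3

a: successors {b}; ¬r there: b:T. ✓
b: successors {c}; ¬r there: c:T. ✓
c: successors {d}; ¬r there: d:F. ✗
d: no successors, so ◇¬r fails. ✗
e: no successors, so ◇¬r fails. ✗
Satisfying worlds: {a, b}.
So ◇¬r fails at the other 3 worlds.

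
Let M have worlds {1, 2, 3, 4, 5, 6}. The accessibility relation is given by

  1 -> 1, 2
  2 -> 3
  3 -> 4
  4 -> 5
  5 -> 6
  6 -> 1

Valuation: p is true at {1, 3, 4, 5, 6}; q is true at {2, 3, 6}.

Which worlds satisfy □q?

{2, 5}

1: successors {1, 2}; q there: 1:F, 2:T. ✗
2: successors {3}; q there: 3:T. ✓
3: successors {4}; q there: 4:F. ✗
4: successors {5}; q there: 5:F. ✗
5: successors {6}; q there: 6:T. ✓
6: successors {1}; q there: 1:F. ✗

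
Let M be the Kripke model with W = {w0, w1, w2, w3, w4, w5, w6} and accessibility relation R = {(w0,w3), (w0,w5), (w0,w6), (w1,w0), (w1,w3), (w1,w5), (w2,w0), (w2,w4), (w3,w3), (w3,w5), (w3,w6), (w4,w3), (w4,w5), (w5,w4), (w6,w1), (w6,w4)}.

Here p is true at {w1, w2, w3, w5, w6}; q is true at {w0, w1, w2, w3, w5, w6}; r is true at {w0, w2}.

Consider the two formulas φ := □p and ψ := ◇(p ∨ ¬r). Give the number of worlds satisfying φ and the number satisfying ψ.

For □p:
w0: successors {w3, w5, w6}; p there: w3:T, w5:T, w6:T. ✓
w1: successors {w0, w3, w5}; p there: w0:F, w3:T, w5:T. ✗
w2: successors {w0, w4}; p there: w0:F, w4:F. ✗
w3: successors {w3, w5, w6}; p there: w3:T, w5:T, w6:T. ✓
w4: successors {w3, w5}; p there: w3:T, w5:T. ✓
w5: successors {w4}; p there: w4:F. ✗
w6: successors {w1, w4}; p there: w1:T, w4:F. ✗
— 3 worlds.
For ◇(p ∨ ¬r):
w0: successors {w3, w5, w6}; p ∨ ¬r there: w3:T, w5:T, w6:T. ✓
w1: successors {w0, w3, w5}; p ∨ ¬r there: w0:F, w3:T, w5:T. ✓
w2: successors {w0, w4}; p ∨ ¬r there: w0:F, w4:T. ✓
w3: successors {w3, w5, w6}; p ∨ ¬r there: w3:T, w5:T, w6:T. ✓
w4: successors {w3, w5}; p ∨ ¬r there: w3:T, w5:T. ✓
w5: successors {w4}; p ∨ ¬r there: w4:T. ✓
w6: successors {w1, w4}; p ∨ ¬r there: w1:T, w4:T. ✓
— 7 worlds.

3 and 7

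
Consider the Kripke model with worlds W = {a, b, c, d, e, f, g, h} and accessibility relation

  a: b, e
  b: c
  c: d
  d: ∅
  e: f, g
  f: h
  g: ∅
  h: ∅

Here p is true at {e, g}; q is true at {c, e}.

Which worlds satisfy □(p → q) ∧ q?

{c}

a: □(p → q) is T, q is F. ✗
b: □(p → q) is T, q is F. ✗
c: □(p → q) is T, q is T. ✓
d: □(p → q) is T, q is F. ✗
e: □(p → q) is F, q is T. ✗
f: □(p → q) is T, q is F. ✗
g: □(p → q) is T, q is F. ✗
h: □(p → q) is T, q is F. ✗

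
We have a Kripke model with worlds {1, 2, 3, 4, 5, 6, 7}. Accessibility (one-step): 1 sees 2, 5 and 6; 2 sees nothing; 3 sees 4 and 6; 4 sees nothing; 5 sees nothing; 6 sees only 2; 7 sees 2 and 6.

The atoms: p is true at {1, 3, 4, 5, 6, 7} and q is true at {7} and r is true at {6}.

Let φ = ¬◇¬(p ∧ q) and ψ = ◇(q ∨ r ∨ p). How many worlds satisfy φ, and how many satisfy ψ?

3 and 3

For ¬◇¬(p ∧ q):
1: ◇¬(p ∧ q) is T. ✗
2: ◇¬(p ∧ q) is F. ✓
3: ◇¬(p ∧ q) is T. ✗
4: ◇¬(p ∧ q) is F. ✓
5: ◇¬(p ∧ q) is F. ✓
6: ◇¬(p ∧ q) is T. ✗
7: ◇¬(p ∧ q) is T. ✗
— 3 worlds.
For ◇(q ∨ r ∨ p):
1: successors {2, 5, 6}; q ∨ r ∨ p there: 2:F, 5:T, 6:T. ✓
2: no successors, so ◇(q ∨ r ∨ p) fails. ✗
3: successors {4, 6}; q ∨ r ∨ p there: 4:T, 6:T. ✓
4: no successors, so ◇(q ∨ r ∨ p) fails. ✗
5: no successors, so ◇(q ∨ r ∨ p) fails. ✗
6: successors {2}; q ∨ r ∨ p there: 2:F. ✗
7: successors {2, 6}; q ∨ r ∨ p there: 2:F, 6:T. ✓
— 3 worlds.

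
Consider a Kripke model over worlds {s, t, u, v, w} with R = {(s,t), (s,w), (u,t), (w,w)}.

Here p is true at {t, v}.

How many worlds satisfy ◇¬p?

s: successors {t, w}; ¬p there: t:F, w:T. ✓
t: no successors, so ◇¬p fails. ✗
u: successors {t}; ¬p there: t:F. ✗
v: no successors, so ◇¬p fails. ✗
w: successors {w}; ¬p there: w:T. ✓
Satisfying worlds: {s, w}.

2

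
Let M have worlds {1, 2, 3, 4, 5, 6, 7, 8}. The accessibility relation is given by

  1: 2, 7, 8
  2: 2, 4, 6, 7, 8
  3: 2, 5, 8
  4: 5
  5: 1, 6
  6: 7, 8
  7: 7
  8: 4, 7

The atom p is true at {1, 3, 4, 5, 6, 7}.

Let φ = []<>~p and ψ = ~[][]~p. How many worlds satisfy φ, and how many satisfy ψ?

For []<>~p:
1: successors {2, 7, 8}; <>~p there: 2:T, 7:F, 8:F. ✗
2: successors {2, 4, 6, 7, 8}; <>~p there: 2:T, 4:F, 6:T, 7:F, 8:F. ✗
3: successors {2, 5, 8}; <>~p there: 2:T, 5:F, 8:F. ✗
4: successors {5}; <>~p there: 5:F. ✗
5: successors {1, 6}; <>~p there: 1:T, 6:T. ✓
6: successors {7, 8}; <>~p there: 7:F, 8:F. ✗
7: successors {7}; <>~p there: 7:F. ✗
8: successors {4, 7}; <>~p there: 4:F, 7:F. ✗
— 1 world.
For ~[][]~p:
1: [][]~p is F. ✓
2: [][]~p is F. ✓
3: [][]~p is F. ✓
4: [][]~p is F. ✓
5: [][]~p is F. ✓
6: [][]~p is F. ✓
7: [][]~p is F. ✓
8: [][]~p is F. ✓
— 8 worlds.

1 and 8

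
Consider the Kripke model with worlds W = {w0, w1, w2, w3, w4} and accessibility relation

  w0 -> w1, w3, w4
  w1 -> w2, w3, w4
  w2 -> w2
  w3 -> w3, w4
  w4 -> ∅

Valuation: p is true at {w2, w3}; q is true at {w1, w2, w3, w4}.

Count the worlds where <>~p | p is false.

1

w0: <>~p is T, p is F. ✓
w1: <>~p is T, p is F. ✓
w2: <>~p is F, p is T. ✓
w3: <>~p is T, p is T. ✓
w4: <>~p is F, p is F. ✗
Satisfying worlds: {w0, w1, w2, w3}.
So <>~p | p fails at the other 1 world.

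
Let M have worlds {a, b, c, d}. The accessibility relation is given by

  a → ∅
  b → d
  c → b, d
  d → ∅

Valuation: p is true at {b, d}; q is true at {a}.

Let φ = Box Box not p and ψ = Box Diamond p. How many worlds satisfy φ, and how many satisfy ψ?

3 and 2

For Box Box not p:
a: no successors, so Box Box not p holds vacuously. ✓
b: successors {d}; Box not p there: d:T. ✓
c: successors {b, d}; Box not p there: b:F, d:T. ✗
d: no successors, so Box Box not p holds vacuously. ✓
— 3 worlds.
For Box Diamond p:
a: no successors, so Box Diamond p holds vacuously. ✓
b: successors {d}; Diamond p there: d:F. ✗
c: successors {b, d}; Diamond p there: b:T, d:F. ✗
d: no successors, so Box Diamond p holds vacuously. ✓
— 2 worlds.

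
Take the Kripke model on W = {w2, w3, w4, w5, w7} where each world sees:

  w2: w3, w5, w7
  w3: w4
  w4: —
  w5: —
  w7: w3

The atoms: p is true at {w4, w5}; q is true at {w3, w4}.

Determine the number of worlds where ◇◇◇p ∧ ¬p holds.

1

w2: ◇◇◇p is T, ¬p is T. ✓
w3: ◇◇◇p is F, ¬p is T. ✗
w4: ◇◇◇p is F, ¬p is F. ✗
w5: ◇◇◇p is F, ¬p is F. ✗
w7: ◇◇◇p is F, ¬p is T. ✗
Satisfying worlds: {w2}.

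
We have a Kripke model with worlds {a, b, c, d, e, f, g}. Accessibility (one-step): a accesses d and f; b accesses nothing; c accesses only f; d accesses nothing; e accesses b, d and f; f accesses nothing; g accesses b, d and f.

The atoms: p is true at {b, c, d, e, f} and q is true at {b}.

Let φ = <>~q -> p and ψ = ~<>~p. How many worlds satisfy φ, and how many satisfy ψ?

5 and 7

For <>~q -> p:
a: <>~q is T, p is F. ✗
b: <>~q is F, p is T. ✓
c: <>~q is T, p is T. ✓
d: <>~q is F, p is T. ✓
e: <>~q is T, p is T. ✓
f: <>~q is F, p is T. ✓
g: <>~q is T, p is F. ✗
— 5 worlds.
For ~<>~p:
a: <>~p is F. ✓
b: <>~p is F. ✓
c: <>~p is F. ✓
d: <>~p is F. ✓
e: <>~p is F. ✓
f: <>~p is F. ✓
g: <>~p is F. ✓
— 7 worlds.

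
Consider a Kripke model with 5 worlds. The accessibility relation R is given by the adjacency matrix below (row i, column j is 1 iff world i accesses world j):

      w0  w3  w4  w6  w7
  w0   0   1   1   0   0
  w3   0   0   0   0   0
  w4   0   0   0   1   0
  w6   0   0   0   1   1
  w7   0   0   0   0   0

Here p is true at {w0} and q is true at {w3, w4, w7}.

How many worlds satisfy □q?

w0: successors {w3, w4}; q there: w3:T, w4:T. ✓
w3: no successors, so □q holds vacuously. ✓
w4: successors {w6}; q there: w6:F. ✗
w6: successors {w6, w7}; q there: w6:F, w7:T. ✗
w7: no successors, so □q holds vacuously. ✓
Satisfying worlds: {w0, w3, w7}.

3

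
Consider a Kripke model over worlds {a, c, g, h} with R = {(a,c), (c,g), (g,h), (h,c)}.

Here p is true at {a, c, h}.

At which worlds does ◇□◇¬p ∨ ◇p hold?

a: ◇□◇¬p is F, ◇p is T. ✓
c: ◇□◇¬p is F, ◇p is F. ✗
g: ◇□◇¬p is T, ◇p is T. ✓
h: ◇□◇¬p is F, ◇p is T. ✓

{a, g, h}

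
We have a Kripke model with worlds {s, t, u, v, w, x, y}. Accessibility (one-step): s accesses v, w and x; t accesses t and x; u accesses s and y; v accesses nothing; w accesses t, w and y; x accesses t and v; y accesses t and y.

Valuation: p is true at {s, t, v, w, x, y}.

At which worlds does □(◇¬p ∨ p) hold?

s: successors {v, w, x}; ◇¬p ∨ p there: v:T, w:T, x:T. ✓
t: successors {t, x}; ◇¬p ∨ p there: t:T, x:T. ✓
u: successors {s, y}; ◇¬p ∨ p there: s:T, y:T. ✓
v: no successors, so □(◇¬p ∨ p) holds vacuously. ✓
w: successors {t, w, y}; ◇¬p ∨ p there: t:T, w:T, y:T. ✓
x: successors {t, v}; ◇¬p ∨ p there: t:T, v:T. ✓
y: successors {t, y}; ◇¬p ∨ p there: t:T, y:T. ✓

{s, t, u, v, w, x, y}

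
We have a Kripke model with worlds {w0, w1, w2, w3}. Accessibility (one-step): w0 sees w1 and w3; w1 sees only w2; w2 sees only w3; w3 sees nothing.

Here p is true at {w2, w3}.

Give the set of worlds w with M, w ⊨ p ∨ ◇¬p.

w0: p is F, ◇¬p is T. ✓
w1: p is F, ◇¬p is F. ✗
w2: p is T, ◇¬p is F. ✓
w3: p is T, ◇¬p is F. ✓

{w0, w2, w3}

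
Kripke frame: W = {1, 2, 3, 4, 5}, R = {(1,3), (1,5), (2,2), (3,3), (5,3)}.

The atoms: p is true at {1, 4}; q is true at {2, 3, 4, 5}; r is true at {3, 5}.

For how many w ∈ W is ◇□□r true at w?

1: successors {3, 5}; □□r there: 3:T, 5:T. ✓
2: successors {2}; □□r there: 2:F. ✗
3: successors {3}; □□r there: 3:T. ✓
4: no successors, so ◇□□r fails. ✗
5: successors {3}; □□r there: 3:T. ✓
Satisfying worlds: {1, 3, 5}.

3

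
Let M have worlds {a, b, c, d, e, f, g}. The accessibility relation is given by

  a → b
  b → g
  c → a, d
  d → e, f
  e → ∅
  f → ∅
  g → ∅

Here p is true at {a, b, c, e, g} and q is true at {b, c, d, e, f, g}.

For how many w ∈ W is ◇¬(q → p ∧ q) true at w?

a: successors {b}; ¬(q → p ∧ q) there: b:F. ✗
b: successors {g}; ¬(q → p ∧ q) there: g:F. ✗
c: successors {a, d}; ¬(q → p ∧ q) there: a:F, d:T. ✓
d: successors {e, f}; ¬(q → p ∧ q) there: e:F, f:T. ✓
e: no successors, so ◇¬(q → p ∧ q) fails. ✗
f: no successors, so ◇¬(q → p ∧ q) fails. ✗
g: no successors, so ◇¬(q → p ∧ q) fails. ✗
Satisfying worlds: {c, d}.

2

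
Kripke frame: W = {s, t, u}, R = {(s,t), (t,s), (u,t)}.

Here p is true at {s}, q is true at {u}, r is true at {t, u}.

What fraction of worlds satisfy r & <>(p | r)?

s: r is F, <>(p | r) is T. ✗
t: r is T, <>(p | r) is T. ✓
u: r is T, <>(p | r) is T. ✓
That's 2 of 3 worlds, so 2/3.

2/3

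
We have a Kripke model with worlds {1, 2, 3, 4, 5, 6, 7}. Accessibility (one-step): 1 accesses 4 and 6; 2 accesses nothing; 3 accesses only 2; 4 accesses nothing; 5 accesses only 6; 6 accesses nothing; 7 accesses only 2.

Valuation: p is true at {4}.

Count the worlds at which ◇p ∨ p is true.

2

1: ◇p is T, p is F. ✓
2: ◇p is F, p is F. ✗
3: ◇p is F, p is F. ✗
4: ◇p is F, p is T. ✓
5: ◇p is F, p is F. ✗
6: ◇p is F, p is F. ✗
7: ◇p is F, p is F. ✗
Satisfying worlds: {1, 4}.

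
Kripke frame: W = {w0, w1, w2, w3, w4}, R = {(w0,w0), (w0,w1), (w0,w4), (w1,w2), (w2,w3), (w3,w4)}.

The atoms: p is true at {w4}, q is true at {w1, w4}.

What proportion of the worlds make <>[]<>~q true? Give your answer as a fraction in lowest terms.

w0: successors {w0, w1, w4}; []<>~q there: w0:F, w1:T, w4:T. ✓
w1: successors {w2}; []<>~q there: w2:F. ✗
w2: successors {w3}; []<>~q there: w3:F. ✗
w3: successors {w4}; []<>~q there: w4:T. ✓
w4: no successors, so <>[]<>~q fails. ✗
That's 2 of 5 worlds, so 2/5.

2/5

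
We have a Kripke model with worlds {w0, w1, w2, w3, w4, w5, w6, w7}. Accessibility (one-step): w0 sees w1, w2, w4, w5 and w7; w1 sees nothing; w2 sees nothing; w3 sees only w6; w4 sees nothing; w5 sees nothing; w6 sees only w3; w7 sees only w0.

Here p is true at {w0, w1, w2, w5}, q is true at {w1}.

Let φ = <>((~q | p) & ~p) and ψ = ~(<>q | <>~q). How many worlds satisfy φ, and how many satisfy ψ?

For <>((~q | p) & ~p):
w0: successors {w1, w2, w4, w5, w7}; (~q | p) & ~p there: w1:F, w2:F, w4:T, w5:F, w7:T. ✓
w1: no successors, so <>((~q | p) & ~p) fails. ✗
w2: no successors, so <>((~q | p) & ~p) fails. ✗
w3: successors {w6}; (~q | p) & ~p there: w6:T. ✓
w4: no successors, so <>((~q | p) & ~p) fails. ✗
w5: no successors, so <>((~q | p) & ~p) fails. ✗
w6: successors {w3}; (~q | p) & ~p there: w3:T. ✓
w7: successors {w0}; (~q | p) & ~p there: w0:F. ✗
— 3 worlds.
For ~(<>q | <>~q):
w0: <>q | <>~q is T. ✗
w1: <>q | <>~q is F. ✓
w2: <>q | <>~q is F. ✓
w3: <>q | <>~q is T. ✗
w4: <>q | <>~q is F. ✓
w5: <>q | <>~q is F. ✓
w6: <>q | <>~q is T. ✗
w7: <>q | <>~q is T. ✗
— 4 worlds.

3 and 4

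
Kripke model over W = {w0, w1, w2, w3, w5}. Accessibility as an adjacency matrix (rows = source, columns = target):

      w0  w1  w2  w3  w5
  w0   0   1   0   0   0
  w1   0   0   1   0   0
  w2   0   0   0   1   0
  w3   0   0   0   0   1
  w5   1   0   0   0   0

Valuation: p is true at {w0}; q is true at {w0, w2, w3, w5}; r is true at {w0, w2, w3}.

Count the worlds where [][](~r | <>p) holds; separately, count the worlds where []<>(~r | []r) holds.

For [][](~r | <>p):
w0: successors {w1}; [](~r | <>p) there: w1:F. ✗
w1: successors {w2}; [](~r | <>p) there: w2:F. ✗
w2: successors {w3}; [](~r | <>p) there: w3:T. ✓
w3: successors {w5}; [](~r | <>p) there: w5:F. ✗
w5: successors {w0}; [](~r | <>p) there: w0:T. ✓
— 2 worlds.
For []<>(~r | []r):
w0: successors {w1}; <>(~r | []r) there: w1:T. ✓
w1: successors {w2}; <>(~r | []r) there: w2:F. ✗
w2: successors {w3}; <>(~r | []r) there: w3:T. ✓
w3: successors {w5}; <>(~r | []r) there: w5:F. ✗
w5: successors {w0}; <>(~r | []r) there: w0:T. ✓
— 3 worlds.

2 and 3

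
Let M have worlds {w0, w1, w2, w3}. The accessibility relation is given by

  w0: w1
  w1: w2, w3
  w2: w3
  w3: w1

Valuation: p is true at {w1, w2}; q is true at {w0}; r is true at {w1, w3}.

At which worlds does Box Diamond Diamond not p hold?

w0: successors {w1}; Diamond Diamond not p there: w1:T. ✓
w1: successors {w2, w3}; Diamond Diamond not p there: w2:F, w3:T. ✗
w2: successors {w3}; Diamond Diamond not p there: w3:T. ✓
w3: successors {w1}; Diamond Diamond not p there: w1:T. ✓

{w0, w2, w3}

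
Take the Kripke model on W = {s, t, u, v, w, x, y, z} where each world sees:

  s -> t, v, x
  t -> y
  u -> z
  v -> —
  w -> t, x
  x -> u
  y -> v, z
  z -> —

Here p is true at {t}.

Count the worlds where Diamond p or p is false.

5

s: Diamond p is T, p is F. ✓
t: Diamond p is F, p is T. ✓
u: Diamond p is F, p is F. ✗
v: Diamond p is F, p is F. ✗
w: Diamond p is T, p is F. ✓
x: Diamond p is F, p is F. ✗
y: Diamond p is F, p is F. ✗
z: Diamond p is F, p is F. ✗
Satisfying worlds: {s, t, w}.
So Diamond p or p fails at the other 5 worlds.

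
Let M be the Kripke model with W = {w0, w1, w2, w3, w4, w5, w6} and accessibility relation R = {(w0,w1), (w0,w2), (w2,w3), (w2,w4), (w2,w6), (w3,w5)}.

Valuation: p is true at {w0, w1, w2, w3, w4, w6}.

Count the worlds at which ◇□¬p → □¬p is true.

w0: ◇□¬p is T, □¬p is F. ✗
w1: ◇□¬p is F, □¬p is T. ✓
w2: ◇□¬p is T, □¬p is F. ✗
w3: ◇□¬p is T, □¬p is T. ✓
w4: ◇□¬p is F, □¬p is T. ✓
w5: ◇□¬p is F, □¬p is T. ✓
w6: ◇□¬p is F, □¬p is T. ✓
Satisfying worlds: {w1, w3, w4, w5, w6}.

5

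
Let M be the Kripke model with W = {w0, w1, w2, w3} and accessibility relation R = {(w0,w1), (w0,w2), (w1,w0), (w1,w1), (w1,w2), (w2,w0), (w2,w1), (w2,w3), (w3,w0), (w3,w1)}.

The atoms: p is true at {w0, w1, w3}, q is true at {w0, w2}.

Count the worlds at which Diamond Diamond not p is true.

w0: successors {w1, w2}; Diamond not p there: w1:T, w2:F. ✓
w1: successors {w0, w1, w2}; Diamond not p there: w0:T, w1:T, w2:F. ✓
w2: successors {w0, w1, w3}; Diamond not p there: w0:T, w1:T, w3:F. ✓
w3: successors {w0, w1}; Diamond not p there: w0:T, w1:T. ✓
Satisfying worlds: {w0, w1, w2, w3}.

4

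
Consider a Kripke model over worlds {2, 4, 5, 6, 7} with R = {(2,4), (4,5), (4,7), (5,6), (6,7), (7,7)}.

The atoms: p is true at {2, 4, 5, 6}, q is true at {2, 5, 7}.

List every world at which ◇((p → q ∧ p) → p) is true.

{2, 4, 5}

2: successors {4}; (p → q ∧ p) → p there: 4:T. ✓
4: successors {5, 7}; (p → q ∧ p) → p there: 5:T, 7:F. ✓
5: successors {6}; (p → q ∧ p) → p there: 6:T. ✓
6: successors {7}; (p → q ∧ p) → p there: 7:F. ✗
7: successors {7}; (p → q ∧ p) → p there: 7:F. ✗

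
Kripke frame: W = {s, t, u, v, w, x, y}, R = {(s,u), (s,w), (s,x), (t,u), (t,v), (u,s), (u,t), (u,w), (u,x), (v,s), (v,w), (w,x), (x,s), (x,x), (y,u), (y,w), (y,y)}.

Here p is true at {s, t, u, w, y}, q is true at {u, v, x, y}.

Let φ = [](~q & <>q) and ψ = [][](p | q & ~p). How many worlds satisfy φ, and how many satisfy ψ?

For [](~q & <>q):
s: successors {u, w, x}; ~q & <>q there: u:F, w:T, x:F. ✗
t: successors {u, v}; ~q & <>q there: u:F, v:F. ✗
u: successors {s, t, w, x}; ~q & <>q there: s:T, t:T, w:T, x:F. ✗
v: successors {s, w}; ~q & <>q there: s:T, w:T. ✓
w: successors {x}; ~q & <>q there: x:F. ✗
x: successors {s, x}; ~q & <>q there: s:T, x:F. ✗
y: successors {u, w, y}; ~q & <>q there: u:F, w:T, y:F. ✗
— 1 world.
For [][](p | q & ~p):
s: successors {u, w, x}; [](p | q & ~p) there: u:T, w:T, x:T. ✓
t: successors {u, v}; [](p | q & ~p) there: u:T, v:T. ✓
u: successors {s, t, w, x}; [](p | q & ~p) there: s:T, t:T, w:T, x:T. ✓
v: successors {s, w}; [](p | q & ~p) there: s:T, w:T. ✓
w: successors {x}; [](p | q & ~p) there: x:T. ✓
x: successors {s, x}; [](p | q & ~p) there: s:T, x:T. ✓
y: successors {u, w, y}; [](p | q & ~p) there: u:T, w:T, y:T. ✓
— 7 worlds.

1 and 7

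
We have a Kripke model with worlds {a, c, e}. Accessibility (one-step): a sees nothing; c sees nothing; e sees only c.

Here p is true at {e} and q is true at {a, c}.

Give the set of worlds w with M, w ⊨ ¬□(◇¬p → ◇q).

∅

a: □(◇¬p → ◇q) is T. ✗
c: □(◇¬p → ◇q) is T. ✗
e: □(◇¬p → ◇q) is T. ✗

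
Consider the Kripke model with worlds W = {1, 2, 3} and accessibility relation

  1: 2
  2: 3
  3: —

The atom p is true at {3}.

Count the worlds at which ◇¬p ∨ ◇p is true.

1: ◇¬p is T, ◇p is F. ✓
2: ◇¬p is F, ◇p is T. ✓
3: ◇¬p is F, ◇p is F. ✗
Satisfying worlds: {1, 2}.

2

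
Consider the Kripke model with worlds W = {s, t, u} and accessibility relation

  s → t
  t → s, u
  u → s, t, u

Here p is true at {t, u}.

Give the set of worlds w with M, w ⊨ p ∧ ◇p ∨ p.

{t, u}

s: p ∧ ◇p is F, p is F. ✗
t: p ∧ ◇p is T, p is T. ✓
u: p ∧ ◇p is T, p is T. ✓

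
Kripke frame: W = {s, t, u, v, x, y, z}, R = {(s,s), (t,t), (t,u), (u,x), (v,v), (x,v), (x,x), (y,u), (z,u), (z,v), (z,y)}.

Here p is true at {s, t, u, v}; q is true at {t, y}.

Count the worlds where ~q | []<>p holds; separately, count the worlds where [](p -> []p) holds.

5 and 4

For ~q | []<>p:
s: ~q is T, []<>p is T. ✓
t: ~q is F, []<>p is F. ✗
u: ~q is T, []<>p is T. ✓
v: ~q is T, []<>p is T. ✓
x: ~q is T, []<>p is T. ✓
y: ~q is F, []<>p is F. ✗
z: ~q is T, []<>p is F. ✓
— 5 worlds.
For [](p -> []p):
s: successors {s}; p -> []p there: s:T. ✓
t: successors {t, u}; p -> []p there: t:T, u:F. ✗
u: successors {x}; p -> []p there: x:T. ✓
v: successors {v}; p -> []p there: v:T. ✓
x: successors {v, x}; p -> []p there: v:T, x:T. ✓
y: successors {u}; p -> []p there: u:F. ✗
z: successors {u, v, y}; p -> []p there: u:F, v:T, y:T. ✗
— 4 worlds.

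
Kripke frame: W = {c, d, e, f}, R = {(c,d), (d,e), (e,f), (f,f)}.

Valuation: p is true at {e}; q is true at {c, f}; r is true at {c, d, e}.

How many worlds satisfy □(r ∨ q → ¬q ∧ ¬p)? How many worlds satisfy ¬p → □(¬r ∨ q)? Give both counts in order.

1 and 2

For □(r ∨ q → ¬q ∧ ¬p):
c: successors {d}; r ∨ q → ¬q ∧ ¬p there: d:T. ✓
d: successors {e}; r ∨ q → ¬q ∧ ¬p there: e:F. ✗
e: successors {f}; r ∨ q → ¬q ∧ ¬p there: f:F. ✗
f: successors {f}; r ∨ q → ¬q ∧ ¬p there: f:F. ✗
— 1 world.
For ¬p → □(¬r ∨ q):
c: ¬p is T, □(¬r ∨ q) is F. ✗
d: ¬p is T, □(¬r ∨ q) is F. ✗
e: ¬p is F, □(¬r ∨ q) is T. ✓
f: ¬p is T, □(¬r ∨ q) is T. ✓
— 2 worlds.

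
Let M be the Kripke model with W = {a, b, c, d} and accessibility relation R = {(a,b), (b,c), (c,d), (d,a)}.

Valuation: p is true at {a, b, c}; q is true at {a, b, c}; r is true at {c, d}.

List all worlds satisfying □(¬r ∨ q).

{a, b, d}

a: successors {b}; ¬r ∨ q there: b:T. ✓
b: successors {c}; ¬r ∨ q there: c:T. ✓
c: successors {d}; ¬r ∨ q there: d:F. ✗
d: successors {a}; ¬r ∨ q there: a:T. ✓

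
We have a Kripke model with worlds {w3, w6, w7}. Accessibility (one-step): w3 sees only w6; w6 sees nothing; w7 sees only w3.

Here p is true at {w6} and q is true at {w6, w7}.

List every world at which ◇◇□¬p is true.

{w7}

w3: successors {w6}; ◇□¬p there: w6:F. ✗
w6: no successors, so ◇◇□¬p fails. ✗
w7: successors {w3}; ◇□¬p there: w3:T. ✓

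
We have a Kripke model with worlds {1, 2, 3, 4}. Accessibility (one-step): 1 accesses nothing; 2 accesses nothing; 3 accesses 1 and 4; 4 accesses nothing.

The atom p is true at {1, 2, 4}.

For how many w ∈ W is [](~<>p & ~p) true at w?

1: no successors, so [](~<>p & ~p) holds vacuously. ✓
2: no successors, so [](~<>p & ~p) holds vacuously. ✓
3: successors {1, 4}; ~<>p & ~p there: 1:F, 4:F. ✗
4: no successors, so [](~<>p & ~p) holds vacuously. ✓
Satisfying worlds: {1, 2, 4}.

3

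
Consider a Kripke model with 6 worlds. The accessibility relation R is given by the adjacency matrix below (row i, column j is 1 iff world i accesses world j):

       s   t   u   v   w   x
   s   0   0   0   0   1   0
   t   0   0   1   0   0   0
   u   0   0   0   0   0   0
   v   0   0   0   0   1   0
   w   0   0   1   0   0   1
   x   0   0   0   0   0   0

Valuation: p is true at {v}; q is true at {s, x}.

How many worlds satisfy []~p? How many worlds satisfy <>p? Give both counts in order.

6 and 0

For []~p:
s: successors {w}; ~p there: w:T. ✓
t: successors {u}; ~p there: u:T. ✓
u: no successors, so []~p holds vacuously. ✓
v: successors {w}; ~p there: w:T. ✓
w: successors {u, x}; ~p there: u:T, x:T. ✓
x: no successors, so []~p holds vacuously. ✓
— 6 worlds.
For <>p:
s: successors {w}; p there: w:F. ✗
t: successors {u}; p there: u:F. ✗
u: no successors, so <>p fails. ✗
v: successors {w}; p there: w:F. ✗
w: successors {u, x}; p there: u:F, x:F. ✗
x: no successors, so <>p fails. ✗
— 0 worlds.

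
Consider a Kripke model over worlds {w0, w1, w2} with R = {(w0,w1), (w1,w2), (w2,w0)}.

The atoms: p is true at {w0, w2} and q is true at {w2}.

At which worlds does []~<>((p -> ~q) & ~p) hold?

{w0, w1}

w0: successors {w1}; ~<>((p -> ~q) & ~p) there: w1:T. ✓
w1: successors {w2}; ~<>((p -> ~q) & ~p) there: w2:T. ✓
w2: successors {w0}; ~<>((p -> ~q) & ~p) there: w0:F. ✗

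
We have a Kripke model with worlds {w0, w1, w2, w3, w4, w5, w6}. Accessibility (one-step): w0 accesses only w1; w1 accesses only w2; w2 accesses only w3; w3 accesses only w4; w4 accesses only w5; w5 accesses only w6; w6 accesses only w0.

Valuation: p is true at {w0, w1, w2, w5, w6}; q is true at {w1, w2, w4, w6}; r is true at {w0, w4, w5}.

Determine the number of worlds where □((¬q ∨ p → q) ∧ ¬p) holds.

1

w0: successors {w1}; (¬q ∨ p → q) ∧ ¬p there: w1:F. ✗
w1: successors {w2}; (¬q ∨ p → q) ∧ ¬p there: w2:F. ✗
w2: successors {w3}; (¬q ∨ p → q) ∧ ¬p there: w3:F. ✗
w3: successors {w4}; (¬q ∨ p → q) ∧ ¬p there: w4:T. ✓
w4: successors {w5}; (¬q ∨ p → q) ∧ ¬p there: w5:F. ✗
w5: successors {w6}; (¬q ∨ p → q) ∧ ¬p there: w6:F. ✗
w6: successors {w0}; (¬q ∨ p → q) ∧ ¬p there: w0:F. ✗
Satisfying worlds: {w3}.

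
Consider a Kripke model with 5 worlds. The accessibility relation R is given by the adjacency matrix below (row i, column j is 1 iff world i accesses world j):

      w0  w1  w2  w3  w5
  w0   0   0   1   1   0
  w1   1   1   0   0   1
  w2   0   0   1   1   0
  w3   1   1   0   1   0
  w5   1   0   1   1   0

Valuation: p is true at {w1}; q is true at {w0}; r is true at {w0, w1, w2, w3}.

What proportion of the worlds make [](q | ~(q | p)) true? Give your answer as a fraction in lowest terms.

3/5

w0: successors {w2, w3}; q | ~(q | p) there: w2:T, w3:T. ✓
w1: successors {w0, w1, w5}; q | ~(q | p) there: w0:T, w1:F, w5:T. ✗
w2: successors {w2, w3}; q | ~(q | p) there: w2:T, w3:T. ✓
w3: successors {w0, w1, w3}; q | ~(q | p) there: w0:T, w1:F, w3:T. ✗
w5: successors {w0, w2, w3}; q | ~(q | p) there: w0:T, w2:T, w3:T. ✓
That's 3 of 5 worlds, so 3/5.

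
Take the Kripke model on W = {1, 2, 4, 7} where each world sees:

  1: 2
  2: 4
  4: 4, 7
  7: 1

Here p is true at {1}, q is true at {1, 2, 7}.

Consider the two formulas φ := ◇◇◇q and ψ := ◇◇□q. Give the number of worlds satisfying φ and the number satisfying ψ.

3 and 2

For ◇◇◇q:
1: successors {2}; ◇◇q there: 2:T. ✓
2: successors {4}; ◇◇q there: 4:T. ✓
4: successors {4, 7}; ◇◇q there: 4:T, 7:T. ✓
7: successors {1}; ◇◇q there: 1:F. ✗
— 3 worlds.
For ◇◇□q:
1: successors {2}; ◇□q there: 2:F. ✗
2: successors {4}; ◇□q there: 4:T. ✓
4: successors {4, 7}; ◇□q there: 4:T, 7:T. ✓
7: successors {1}; ◇□q there: 1:F. ✗
— 2 worlds.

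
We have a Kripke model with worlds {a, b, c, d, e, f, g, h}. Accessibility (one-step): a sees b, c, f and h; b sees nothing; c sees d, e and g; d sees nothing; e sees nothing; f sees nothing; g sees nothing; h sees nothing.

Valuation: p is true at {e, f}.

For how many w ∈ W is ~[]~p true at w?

2

a: []~p is F. ✓
b: []~p is T. ✗
c: []~p is F. ✓
d: []~p is T. ✗
e: []~p is T. ✗
f: []~p is T. ✗
g: []~p is T. ✗
h: []~p is T. ✗
Satisfying worlds: {a, c}.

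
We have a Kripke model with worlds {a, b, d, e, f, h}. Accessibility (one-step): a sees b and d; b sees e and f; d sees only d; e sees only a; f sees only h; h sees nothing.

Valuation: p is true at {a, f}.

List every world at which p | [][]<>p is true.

{a, f, h}

a: p is T, [][]<>p is F. ✓
b: p is F, [][]<>p is F. ✗
d: p is F, [][]<>p is F. ✗
e: p is F, [][]<>p is F. ✗
f: p is T, [][]<>p is T. ✓
h: p is F, [][]<>p is T. ✓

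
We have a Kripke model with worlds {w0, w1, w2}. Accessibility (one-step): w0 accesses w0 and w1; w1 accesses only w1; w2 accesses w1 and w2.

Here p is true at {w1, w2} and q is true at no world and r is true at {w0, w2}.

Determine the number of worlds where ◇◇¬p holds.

w0: successors {w0, w1}; ◇¬p there: w0:T, w1:F. ✓
w1: successors {w1}; ◇¬p there: w1:F. ✗
w2: successors {w1, w2}; ◇¬p there: w1:F, w2:F. ✗
Satisfying worlds: {w0}.

1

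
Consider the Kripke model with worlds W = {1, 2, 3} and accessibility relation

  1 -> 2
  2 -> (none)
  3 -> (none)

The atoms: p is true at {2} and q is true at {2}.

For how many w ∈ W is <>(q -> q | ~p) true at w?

1

1: successors {2}; q -> q | ~p there: 2:T. ✓
2: no successors, so <>(q -> q | ~p) fails. ✗
3: no successors, so <>(q -> q | ~p) fails. ✗
Satisfying worlds: {1}.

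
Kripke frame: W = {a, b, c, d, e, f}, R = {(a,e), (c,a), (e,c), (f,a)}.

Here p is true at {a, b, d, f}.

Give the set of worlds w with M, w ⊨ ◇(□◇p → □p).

a: successors {e}; □◇p → □p there: e:F. ✗
b: no successors, so ◇(□◇p → □p) fails. ✗
c: successors {a}; □◇p → □p there: a:T. ✓
d: no successors, so ◇(□◇p → □p) fails. ✗
e: successors {c}; □◇p → □p there: c:T. ✓
f: successors {a}; □◇p → □p there: a:T. ✓

{c, e, f}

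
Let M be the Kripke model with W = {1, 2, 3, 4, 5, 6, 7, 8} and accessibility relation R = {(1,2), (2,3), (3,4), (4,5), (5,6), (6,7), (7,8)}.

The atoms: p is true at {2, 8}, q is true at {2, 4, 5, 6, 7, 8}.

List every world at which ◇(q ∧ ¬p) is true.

{3, 4, 5, 6}

1: successors {2}; q ∧ ¬p there: 2:F. ✗
2: successors {3}; q ∧ ¬p there: 3:F. ✗
3: successors {4}; q ∧ ¬p there: 4:T. ✓
4: successors {5}; q ∧ ¬p there: 5:T. ✓
5: successors {6}; q ∧ ¬p there: 6:T. ✓
6: successors {7}; q ∧ ¬p there: 7:T. ✓
7: successors {8}; q ∧ ¬p there: 8:F. ✗
8: no successors, so ◇(q ∧ ¬p) fails. ✗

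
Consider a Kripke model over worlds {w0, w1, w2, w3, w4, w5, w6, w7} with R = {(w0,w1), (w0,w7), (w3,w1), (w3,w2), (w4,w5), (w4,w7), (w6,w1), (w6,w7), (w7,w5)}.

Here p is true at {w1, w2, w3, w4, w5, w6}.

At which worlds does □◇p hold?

w0: successors {w1, w7}; ◇p there: w1:F, w7:T. ✗
w1: no successors, so □◇p holds vacuously. ✓
w2: no successors, so □◇p holds vacuously. ✓
w3: successors {w1, w2}; ◇p there: w1:F, w2:F. ✗
w4: successors {w5, w7}; ◇p there: w5:F, w7:T. ✗
w5: no successors, so □◇p holds vacuously. ✓
w6: successors {w1, w7}; ◇p there: w1:F, w7:T. ✗
w7: successors {w5}; ◇p there: w5:F. ✗

{w1, w2, w5}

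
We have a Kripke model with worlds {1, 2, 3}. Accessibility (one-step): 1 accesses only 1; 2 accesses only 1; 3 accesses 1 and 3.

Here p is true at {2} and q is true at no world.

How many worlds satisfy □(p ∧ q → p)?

1: successors {1}; p ∧ q → p there: 1:T. ✓
2: successors {1}; p ∧ q → p there: 1:T. ✓
3: successors {1, 3}; p ∧ q → p there: 1:T, 3:T. ✓
Satisfying worlds: {1, 2, 3}.

3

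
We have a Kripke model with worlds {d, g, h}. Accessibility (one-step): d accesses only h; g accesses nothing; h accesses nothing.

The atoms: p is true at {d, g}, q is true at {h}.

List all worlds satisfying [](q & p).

{g, h}

d: successors {h}; q & p there: h:F. ✗
g: no successors, so [](q & p) holds vacuously. ✓
h: no successors, so [](q & p) holds vacuously. ✓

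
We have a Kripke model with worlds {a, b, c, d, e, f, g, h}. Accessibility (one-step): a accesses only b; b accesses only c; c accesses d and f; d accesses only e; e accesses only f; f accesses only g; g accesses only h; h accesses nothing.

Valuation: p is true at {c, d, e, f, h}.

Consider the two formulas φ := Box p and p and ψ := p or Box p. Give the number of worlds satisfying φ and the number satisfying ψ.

For Box p and p:
a: Box p is F, p is F. ✗
b: Box p is T, p is F. ✗
c: Box p is T, p is T. ✓
d: Box p is T, p is T. ✓
e: Box p is T, p is T. ✓
f: Box p is F, p is T. ✗
g: Box p is T, p is F. ✗
h: Box p is T, p is T. ✓
— 4 worlds.
For p or Box p:
a: p is F, Box p is F. ✗
b: p is F, Box p is T. ✓
c: p is T, Box p is T. ✓
d: p is T, Box p is T. ✓
e: p is T, Box p is T. ✓
f: p is T, Box p is F. ✓
g: p is F, Box p is T. ✓
h: p is T, Box p is T. ✓
— 7 worlds.

4 and 7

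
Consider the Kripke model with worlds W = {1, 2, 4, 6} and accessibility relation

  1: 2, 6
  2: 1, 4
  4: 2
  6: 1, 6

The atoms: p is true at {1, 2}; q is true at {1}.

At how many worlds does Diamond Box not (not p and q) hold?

1: successors {2, 6}; Box not (not p and q) there: 2:T, 6:T. ✓
2: successors {1, 4}; Box not (not p and q) there: 1:T, 4:T. ✓
4: successors {2}; Box not (not p and q) there: 2:T. ✓
6: successors {1, 6}; Box not (not p and q) there: 1:T, 6:T. ✓
Satisfying worlds: {1, 2, 4, 6}.

4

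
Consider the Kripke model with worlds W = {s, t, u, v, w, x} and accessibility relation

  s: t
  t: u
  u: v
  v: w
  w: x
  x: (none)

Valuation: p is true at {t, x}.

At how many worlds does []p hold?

s: successors {t}; p there: t:T. ✓
t: successors {u}; p there: u:F. ✗
u: successors {v}; p there: v:F. ✗
v: successors {w}; p there: w:F. ✗
w: successors {x}; p there: x:T. ✓
x: no successors, so []p holds vacuously. ✓
Satisfying worlds: {s, w, x}.

3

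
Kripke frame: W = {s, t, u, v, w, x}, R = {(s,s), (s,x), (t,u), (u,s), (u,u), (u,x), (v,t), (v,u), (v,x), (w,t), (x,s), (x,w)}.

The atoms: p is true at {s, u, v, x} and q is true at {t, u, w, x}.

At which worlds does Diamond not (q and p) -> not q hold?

s: Diamond not (q and p) is T, not q is T. ✓
t: Diamond not (q and p) is F, not q is F. ✓
u: Diamond not (q and p) is T, not q is F. ✗
v: Diamond not (q and p) is T, not q is T. ✓
w: Diamond not (q and p) is T, not q is F. ✗
x: Diamond not (q and p) is T, not q is F. ✗

{s, t, v}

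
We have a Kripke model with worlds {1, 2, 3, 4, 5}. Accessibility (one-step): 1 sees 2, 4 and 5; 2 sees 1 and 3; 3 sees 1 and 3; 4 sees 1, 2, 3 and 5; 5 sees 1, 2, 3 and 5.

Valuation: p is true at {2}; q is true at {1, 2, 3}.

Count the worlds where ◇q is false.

1: successors {2, 4, 5}; q there: 2:T, 4:F, 5:F. ✓
2: successors {1, 3}; q there: 1:T, 3:T. ✓
3: successors {1, 3}; q there: 1:T, 3:T. ✓
4: successors {1, 2, 3, 5}; q there: 1:T, 2:T, 3:T, 5:F. ✓
5: successors {1, 2, 3, 5}; q there: 1:T, 2:T, 3:T, 5:F. ✓
Satisfying worlds: {1, 2, 3, 4, 5}.
So ◇q fails at the other 0 worlds.

0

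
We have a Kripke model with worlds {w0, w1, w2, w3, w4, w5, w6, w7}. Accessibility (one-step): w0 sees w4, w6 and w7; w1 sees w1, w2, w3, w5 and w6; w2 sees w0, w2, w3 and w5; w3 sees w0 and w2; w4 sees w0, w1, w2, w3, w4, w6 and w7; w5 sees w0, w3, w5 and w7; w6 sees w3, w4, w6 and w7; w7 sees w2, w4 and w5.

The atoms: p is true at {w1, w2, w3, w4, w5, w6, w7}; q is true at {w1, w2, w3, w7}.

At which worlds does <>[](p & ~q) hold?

∅

w0: successors {w4, w6, w7}; [](p & ~q) there: w4:F, w6:F, w7:F. ✗
w1: successors {w1, w2, w3, w5, w6}; [](p & ~q) there: w1:F, w2:F, w3:F, w5:F, w6:F. ✗
w2: successors {w0, w2, w3, w5}; [](p & ~q) there: w0:F, w2:F, w3:F, w5:F. ✗
w3: successors {w0, w2}; [](p & ~q) there: w0:F, w2:F. ✗
w4: successors {w0, w1, w2, w3, w4, w6, w7}; [](p & ~q) there: w0:F, w1:F, w2:F, w3:F, w4:F, w6:F, w7:F. ✗
w5: successors {w0, w3, w5, w7}; [](p & ~q) there: w0:F, w3:F, w5:F, w7:F. ✗
w6: successors {w3, w4, w6, w7}; [](p & ~q) there: w3:F, w4:F, w6:F, w7:F. ✗
w7: successors {w2, w4, w5}; [](p & ~q) there: w2:F, w4:F, w5:F. ✗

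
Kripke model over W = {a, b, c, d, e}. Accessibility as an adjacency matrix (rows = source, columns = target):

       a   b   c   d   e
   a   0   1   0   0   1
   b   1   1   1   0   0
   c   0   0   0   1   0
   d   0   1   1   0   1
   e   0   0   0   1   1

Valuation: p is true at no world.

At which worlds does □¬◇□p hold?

{a, b, c, d, e}

a: successors {b, e}; ¬◇□p there: b:T, e:T. ✓
b: successors {a, b, c}; ¬◇□p there: a:T, b:T, c:T. ✓
c: successors {d}; ¬◇□p there: d:T. ✓
d: successors {b, c, e}; ¬◇□p there: b:T, c:T, e:T. ✓
e: successors {d, e}; ¬◇□p there: d:T, e:T. ✓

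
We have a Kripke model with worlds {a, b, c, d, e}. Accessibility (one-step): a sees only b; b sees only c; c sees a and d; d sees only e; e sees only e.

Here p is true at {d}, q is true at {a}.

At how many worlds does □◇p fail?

4

a: successors {b}; ◇p there: b:F. ✗
b: successors {c}; ◇p there: c:T. ✓
c: successors {a, d}; ◇p there: a:F, d:F. ✗
d: successors {e}; ◇p there: e:F. ✗
e: successors {e}; ◇p there: e:F. ✗
Satisfying worlds: {b}.
So □◇p fails at the other 4 worlds.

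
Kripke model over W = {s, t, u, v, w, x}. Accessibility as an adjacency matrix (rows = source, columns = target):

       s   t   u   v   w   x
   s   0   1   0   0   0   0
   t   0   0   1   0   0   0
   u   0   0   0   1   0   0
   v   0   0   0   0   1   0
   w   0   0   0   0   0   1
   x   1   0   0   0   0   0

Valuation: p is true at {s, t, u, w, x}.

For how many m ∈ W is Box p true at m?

s: successors {t}; p there: t:T. ✓
t: successors {u}; p there: u:T. ✓
u: successors {v}; p there: v:F. ✗
v: successors {w}; p there: w:T. ✓
w: successors {x}; p there: x:T. ✓
x: successors {s}; p there: s:T. ✓
Satisfying worlds: {s, t, v, w, x}.

5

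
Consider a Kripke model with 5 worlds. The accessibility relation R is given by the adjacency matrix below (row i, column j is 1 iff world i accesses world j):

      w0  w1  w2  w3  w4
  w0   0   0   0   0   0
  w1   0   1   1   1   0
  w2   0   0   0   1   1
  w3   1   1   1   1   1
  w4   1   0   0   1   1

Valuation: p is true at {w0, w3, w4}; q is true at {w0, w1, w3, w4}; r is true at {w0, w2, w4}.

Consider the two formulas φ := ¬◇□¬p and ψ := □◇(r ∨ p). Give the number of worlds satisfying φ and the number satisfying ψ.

For ¬◇□¬p:
w0: ◇□¬p is F. ✓
w1: ◇□¬p is F. ✓
w2: ◇□¬p is F. ✓
w3: ◇□¬p is T. ✗
w4: ◇□¬p is T. ✗
— 3 worlds.
For □◇(r ∨ p):
w0: no successors, so □◇(r ∨ p) holds vacuously. ✓
w1: successors {w1, w2, w3}; ◇(r ∨ p) there: w1:T, w2:T, w3:T. ✓
w2: successors {w3, w4}; ◇(r ∨ p) there: w3:T, w4:T. ✓
w3: successors {w0, w1, w2, w3, w4}; ◇(r ∨ p) there: w0:F, w1:T, w2:T, w3:T, w4:T. ✗
w4: successors {w0, w3, w4}; ◇(r ∨ p) there: w0:F, w3:T, w4:T. ✗
— 3 worlds.

3 and 3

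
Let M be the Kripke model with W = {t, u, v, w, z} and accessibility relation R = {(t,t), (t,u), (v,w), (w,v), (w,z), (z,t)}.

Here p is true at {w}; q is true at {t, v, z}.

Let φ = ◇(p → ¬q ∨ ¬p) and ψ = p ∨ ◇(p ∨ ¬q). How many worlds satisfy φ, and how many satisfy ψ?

4 and 3

For ◇(p → ¬q ∨ ¬p):
t: successors {t, u}; p → ¬q ∨ ¬p there: t:T, u:T. ✓
u: no successors, so ◇(p → ¬q ∨ ¬p) fails. ✗
v: successors {w}; p → ¬q ∨ ¬p there: w:T. ✓
w: successors {v, z}; p → ¬q ∨ ¬p there: v:T, z:T. ✓
z: successors {t}; p → ¬q ∨ ¬p there: t:T. ✓
— 4 worlds.
For p ∨ ◇(p ∨ ¬q):
t: p is F, ◇(p ∨ ¬q) is T. ✓
u: p is F, ◇(p ∨ ¬q) is F. ✗
v: p is F, ◇(p ∨ ¬q) is T. ✓
w: p is T, ◇(p ∨ ¬q) is F. ✓
z: p is F, ◇(p ∨ ¬q) is F. ✗
— 3 worlds.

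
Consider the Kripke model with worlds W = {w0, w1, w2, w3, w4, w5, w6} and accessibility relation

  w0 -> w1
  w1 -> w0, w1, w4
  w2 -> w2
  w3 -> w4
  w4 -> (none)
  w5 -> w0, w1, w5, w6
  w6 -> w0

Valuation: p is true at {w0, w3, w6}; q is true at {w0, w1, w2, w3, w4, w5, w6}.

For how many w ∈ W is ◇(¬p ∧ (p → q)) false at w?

w0: successors {w1}; ¬p ∧ (p → q) there: w1:T. ✓
w1: successors {w0, w1, w4}; ¬p ∧ (p → q) there: w0:F, w1:T, w4:T. ✓
w2: successors {w2}; ¬p ∧ (p → q) there: w2:T. ✓
w3: successors {w4}; ¬p ∧ (p → q) there: w4:T. ✓
w4: no successors, so ◇(¬p ∧ (p → q)) fails. ✗
w5: successors {w0, w1, w5, w6}; ¬p ∧ (p → q) there: w0:F, w1:T, w5:T, w6:F. ✓
w6: successors {w0}; ¬p ∧ (p → q) there: w0:F. ✗
Satisfying worlds: {w0, w1, w2, w3, w5}.
So ◇(¬p ∧ (p → q)) fails at the other 2 worlds.

2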